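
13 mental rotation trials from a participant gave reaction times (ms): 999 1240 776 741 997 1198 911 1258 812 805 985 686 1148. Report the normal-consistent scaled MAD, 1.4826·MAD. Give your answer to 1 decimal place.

Sorted: 686, 741, 776, 805, 812, 911, 985, 997, 999, 1148, 1198, 1240, 1258 → median = 985
|x − 985| sorted: 0, 12, 14, 74, 163, 173, 180, 209, 213, 244, 255, 273, 299 → MAD = 180
Robust SD ≈ 1.4826 × 180 = 266.868

266.9 ms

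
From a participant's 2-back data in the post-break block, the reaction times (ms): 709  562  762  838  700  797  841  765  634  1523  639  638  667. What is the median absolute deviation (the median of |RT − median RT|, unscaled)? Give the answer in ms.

Sorted: 562, 634, 638, 639, 667, 700, 709, 762, 765, 797, 838, 841, 1523 → median = 709
|x − 709|: 0, 147, 53, 129, 9, 88, 132, 56, 75, 814, 70, 71, 42
Sorted deviations: 0, 9, 42, 53, 56, 70, 71, 75, 88, 129, 132, 147, 814 → MAD = 71

71 ms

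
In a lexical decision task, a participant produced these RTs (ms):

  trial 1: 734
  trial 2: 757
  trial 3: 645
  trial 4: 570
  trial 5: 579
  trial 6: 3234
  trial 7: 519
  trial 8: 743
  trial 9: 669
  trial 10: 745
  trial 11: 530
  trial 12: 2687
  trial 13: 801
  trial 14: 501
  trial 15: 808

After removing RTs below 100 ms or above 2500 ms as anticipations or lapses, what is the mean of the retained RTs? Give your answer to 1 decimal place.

661.6 ms

Excluded: 2687, 3234
Retained (n=13): Σ = 8601
Mean = 8601/13 = 661.6154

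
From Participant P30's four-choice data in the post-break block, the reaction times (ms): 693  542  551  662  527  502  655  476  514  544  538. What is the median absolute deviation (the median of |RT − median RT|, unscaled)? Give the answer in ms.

28 ms

Sorted: 476, 502, 514, 527, 538, 542, 544, 551, 655, 662, 693 → median = 542
|x − 542|: 151, 0, 9, 120, 15, 40, 113, 66, 28, 2, 4
Sorted deviations: 0, 2, 4, 9, 15, 28, 40, 66, 113, 120, 151 → MAD = 28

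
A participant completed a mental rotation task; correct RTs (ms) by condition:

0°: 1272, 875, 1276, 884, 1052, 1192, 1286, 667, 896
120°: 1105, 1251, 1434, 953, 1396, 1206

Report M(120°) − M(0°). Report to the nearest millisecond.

M(0°) = 9400/9 = 1044.444
M(120°) = 7345/6 = 1224.167
Difference = 1224.167 − 1044.444 = 179.722 ms

180 ms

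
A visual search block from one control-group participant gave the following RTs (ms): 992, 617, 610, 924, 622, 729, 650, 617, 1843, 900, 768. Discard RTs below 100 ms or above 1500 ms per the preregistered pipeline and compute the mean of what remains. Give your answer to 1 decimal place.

Excluded: 1843
Retained (n=10): Σ = 7429
Mean = 7429/10 = 742.9000

742.9 ms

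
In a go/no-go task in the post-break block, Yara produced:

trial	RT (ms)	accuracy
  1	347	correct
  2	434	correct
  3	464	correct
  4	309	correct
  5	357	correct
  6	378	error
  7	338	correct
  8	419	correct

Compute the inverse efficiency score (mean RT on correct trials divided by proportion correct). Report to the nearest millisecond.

Correct trials (n=7): 347, 434, 464, 309, 357, 338, 419
Mean correct RT = 2668/7 = 381.1429 ms
Proportion correct = 7/8
IES = 381.1429 / (7/8) = 435.592 ms

436 ms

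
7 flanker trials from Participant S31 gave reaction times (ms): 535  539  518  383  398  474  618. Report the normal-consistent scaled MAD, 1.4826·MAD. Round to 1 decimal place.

Sorted: 383, 398, 474, 518, 535, 539, 618 → median = 518
|x − 518| sorted: 0, 17, 21, 44, 100, 120, 135 → MAD = 44
Robust SD ≈ 1.4826 × 44 = 65.234

65.2 ms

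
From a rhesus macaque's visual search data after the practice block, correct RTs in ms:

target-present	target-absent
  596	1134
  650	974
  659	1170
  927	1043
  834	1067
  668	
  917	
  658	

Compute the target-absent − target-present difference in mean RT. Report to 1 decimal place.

M(target-present) = 5909/8 = 738.625
M(target-absent) = 5388/5 = 1077.600
Difference = 1077.600 − 738.625 = 338.975 ms

339.0 ms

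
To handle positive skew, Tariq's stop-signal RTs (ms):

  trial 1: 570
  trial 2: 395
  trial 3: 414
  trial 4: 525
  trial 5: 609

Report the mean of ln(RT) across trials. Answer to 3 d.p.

6.205

ln(RT): 6.3456, 5.9789, 6.0259, 6.2634, 6.4118
Σ ln(RT) = 31.0256
Mean = 31.0256/5 = 6.20512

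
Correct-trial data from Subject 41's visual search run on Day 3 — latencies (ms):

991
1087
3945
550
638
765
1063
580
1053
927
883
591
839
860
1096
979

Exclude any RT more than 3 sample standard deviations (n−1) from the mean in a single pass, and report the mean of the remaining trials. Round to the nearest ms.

n = 16, ΣRT = 16847, M = 1052.938
Σ(x−M)² = 9449260.94; s = √(9449260.94/15) = 793.694
Cutoffs: 1052.938 ± 3·793.694 → [-1328.1, 3434.0]
Outside: 3945 → excluded.
Retained (n=15): Σ = 12902, mean = 12902/15 = 860.133

860 ms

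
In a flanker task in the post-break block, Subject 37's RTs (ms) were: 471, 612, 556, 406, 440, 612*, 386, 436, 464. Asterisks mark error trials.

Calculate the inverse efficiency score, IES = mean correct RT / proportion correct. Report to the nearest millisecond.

530 ms

Correct trials (n=8): 471, 612, 556, 406, 440, 386, 436, 464
Mean correct RT = 3771/8 = 471.3750 ms
Proportion correct = 8/9
IES = 471.3750 / (8/9) = 530.297 ms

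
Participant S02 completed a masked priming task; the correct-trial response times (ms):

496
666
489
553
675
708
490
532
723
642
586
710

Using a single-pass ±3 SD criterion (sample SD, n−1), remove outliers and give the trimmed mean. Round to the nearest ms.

606 ms

n = 12, ΣRT = 7270, M = 605.833
Σ(x−M)² = 92495.67; s = √(92495.67/11) = 91.699
Cutoffs: 605.833 ± 3·91.699 → [330.7, 880.9]
No RTs fall outside the cutoffs; all 12 retained. Mean = 7270/12 = 605.833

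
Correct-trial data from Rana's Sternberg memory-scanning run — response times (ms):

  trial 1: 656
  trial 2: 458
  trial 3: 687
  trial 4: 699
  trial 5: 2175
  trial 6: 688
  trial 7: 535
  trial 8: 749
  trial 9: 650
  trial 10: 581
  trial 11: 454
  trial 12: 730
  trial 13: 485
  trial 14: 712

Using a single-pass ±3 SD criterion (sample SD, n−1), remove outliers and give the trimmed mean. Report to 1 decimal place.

621.8 ms

n = 14, ΣRT = 10259, M = 732.786
Σ(x−M)² = 2375462.36; s = √(2375462.36/13) = 427.467
Cutoffs: 732.786 ± 3·427.467 → [-549.6, 2015.2]
Outside: 2175 → excluded.
Retained (n=13): Σ = 8084, mean = 8084/13 = 621.846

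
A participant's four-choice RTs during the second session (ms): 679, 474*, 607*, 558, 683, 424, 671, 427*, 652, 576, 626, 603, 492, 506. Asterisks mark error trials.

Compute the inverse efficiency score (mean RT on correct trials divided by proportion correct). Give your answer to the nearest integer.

Correct trials (n=11): 679, 558, 683, 424, 671, 652, 576, 626, 603, 492, 506
Mean correct RT = 6470/11 = 588.1818 ms
Proportion correct = 11/14
IES = 588.1818 / (11/14) = 748.595 ms

749 ms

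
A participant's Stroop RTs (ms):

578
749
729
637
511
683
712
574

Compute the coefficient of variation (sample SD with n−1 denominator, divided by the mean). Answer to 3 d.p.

0.132

n = 8, Σ = 5173, M = 646.6250
Σ(x−M)² = 51333.875; s = √(51333.875/7) = 85.6353
CV = 85.6353 / 646.6250 = 0.13243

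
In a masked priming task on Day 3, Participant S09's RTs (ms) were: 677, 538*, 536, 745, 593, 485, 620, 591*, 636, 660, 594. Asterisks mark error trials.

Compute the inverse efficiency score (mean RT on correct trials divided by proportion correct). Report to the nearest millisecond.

Correct trials (n=9): 677, 536, 745, 593, 485, 620, 636, 660, 594
Mean correct RT = 5546/9 = 616.2222 ms
Proportion correct = 9/11
IES = 616.2222 / (9/11) = 753.160 ms

753 ms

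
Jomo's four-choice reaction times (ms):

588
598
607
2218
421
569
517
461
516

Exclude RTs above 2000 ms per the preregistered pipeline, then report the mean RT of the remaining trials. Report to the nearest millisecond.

535 ms

Excluded: 2218
Retained (n=8): Σ = 4277
Mean = 4277/8 = 534.6250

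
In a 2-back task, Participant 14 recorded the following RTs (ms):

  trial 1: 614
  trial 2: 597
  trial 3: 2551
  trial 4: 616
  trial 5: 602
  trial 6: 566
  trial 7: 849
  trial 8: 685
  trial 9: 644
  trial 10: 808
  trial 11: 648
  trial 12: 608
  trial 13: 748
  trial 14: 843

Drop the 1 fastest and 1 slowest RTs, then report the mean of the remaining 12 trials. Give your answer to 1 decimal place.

688.5 ms

Sorted: 566, 597, 602, 608, 614, 616, 644, 648, 685, 748, 808, 843, 849, 2551
Drop lowest 1 (566) and highest 1 (2551)
Remaining (n=12): Σ = 8262, mean = 8262/12 = 688.500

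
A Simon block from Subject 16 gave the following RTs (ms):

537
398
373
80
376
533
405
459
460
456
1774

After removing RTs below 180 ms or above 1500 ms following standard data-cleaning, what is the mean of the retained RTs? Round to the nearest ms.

Excluded: 80, 1774
Retained (n=9): Σ = 3997
Mean = 3997/9 = 444.1111

444 ms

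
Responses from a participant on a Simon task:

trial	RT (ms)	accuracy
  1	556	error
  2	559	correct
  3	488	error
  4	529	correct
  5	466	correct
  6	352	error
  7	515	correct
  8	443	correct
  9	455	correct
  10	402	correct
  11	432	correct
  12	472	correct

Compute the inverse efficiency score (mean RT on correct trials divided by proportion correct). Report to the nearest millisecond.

Correct trials (n=9): 559, 529, 466, 515, 443, 455, 402, 432, 472
Mean correct RT = 4273/9 = 474.7778 ms
Proportion correct = 9/12
IES = 474.7778 / (9/12) = 633.037 ms

633 ms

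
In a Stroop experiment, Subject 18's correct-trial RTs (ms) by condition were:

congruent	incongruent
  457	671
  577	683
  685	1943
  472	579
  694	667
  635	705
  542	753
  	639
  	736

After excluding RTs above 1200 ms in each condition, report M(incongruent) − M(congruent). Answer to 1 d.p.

98.8 ms

incongruent: exclude 1943
M(congruent) = 4062/7 = 580.286
M(incongruent) = 5433/8 = 679.125
Difference = 679.125 − 580.286 = 98.839 ms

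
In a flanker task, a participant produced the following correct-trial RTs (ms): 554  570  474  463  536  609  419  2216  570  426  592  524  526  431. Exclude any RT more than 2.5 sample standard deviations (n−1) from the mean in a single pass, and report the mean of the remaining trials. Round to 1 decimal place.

514.9 ms

n = 14, ΣRT = 8910, M = 636.429
Σ(x−M)² = 2738529.43; s = √(2738529.43/13) = 458.973
Cutoffs: 636.429 ± 2.5·458.973 → [-511.0, 1783.9]
Outside: 2216 → excluded.
Retained (n=13): Σ = 6694, mean = 6694/13 = 514.923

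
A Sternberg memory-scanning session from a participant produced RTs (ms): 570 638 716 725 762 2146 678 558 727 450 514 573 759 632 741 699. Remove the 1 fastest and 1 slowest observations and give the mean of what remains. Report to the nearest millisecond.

664 ms

Sorted: 450, 514, 558, 570, 573, 632, 638, 678, 699, 716, 725, 727, 741, 759, 762, 2146
Drop lowest 1 (450) and highest 1 (2146)
Remaining (n=14): Σ = 9292, mean = 9292/14 = 663.714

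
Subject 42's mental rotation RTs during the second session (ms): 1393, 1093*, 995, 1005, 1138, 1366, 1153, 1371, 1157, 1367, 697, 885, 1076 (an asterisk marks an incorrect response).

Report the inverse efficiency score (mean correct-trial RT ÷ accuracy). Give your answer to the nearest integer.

Correct trials (n=12): 1393, 995, 1005, 1138, 1366, 1153, 1371, 1157, 1367, 697, 885, 1076
Mean correct RT = 13603/12 = 1133.5833 ms
Proportion correct = 12/13
IES = 1133.5833 / (12/13) = 1228.049 ms

1228 ms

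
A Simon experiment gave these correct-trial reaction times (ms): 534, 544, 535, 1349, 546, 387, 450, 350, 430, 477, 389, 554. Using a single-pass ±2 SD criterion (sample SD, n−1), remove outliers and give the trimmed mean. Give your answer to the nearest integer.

472 ms

n = 12, ΣRT = 6545, M = 545.417
Σ(x−M)² = 760916.92; s = √(760916.92/11) = 263.010
Cutoffs: 545.417 ± 2·263.010 → [19.4, 1071.4]
Outside: 1349 → excluded.
Retained (n=11): Σ = 5196, mean = 5196/11 = 472.364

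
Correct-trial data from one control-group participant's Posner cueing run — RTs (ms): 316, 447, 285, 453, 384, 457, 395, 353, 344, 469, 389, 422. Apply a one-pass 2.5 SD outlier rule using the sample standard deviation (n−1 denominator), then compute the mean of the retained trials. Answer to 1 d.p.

392.8 ms

n = 12, ΣRT = 4714, M = 392.833
Σ(x−M)² = 38923.67; s = √(38923.67/11) = 59.485
Cutoffs: 392.833 ± 2.5·59.485 → [244.1, 541.5]
No RTs fall outside the cutoffs; all 12 retained. Mean = 4714/12 = 392.833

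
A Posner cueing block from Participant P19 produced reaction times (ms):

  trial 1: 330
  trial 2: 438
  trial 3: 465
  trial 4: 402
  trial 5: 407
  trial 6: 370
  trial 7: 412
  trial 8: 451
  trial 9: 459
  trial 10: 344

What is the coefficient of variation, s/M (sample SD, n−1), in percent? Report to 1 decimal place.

n = 10, Σ = 4078, M = 407.8000
Σ(x−M)² = 20275.600; s = √(20275.600/9) = 47.4641
CV = 47.4641 / 407.8000 = 0.11639 = 11.639%

11.6%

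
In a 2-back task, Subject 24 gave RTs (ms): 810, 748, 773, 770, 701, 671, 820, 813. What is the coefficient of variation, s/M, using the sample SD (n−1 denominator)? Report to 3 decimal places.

0.071

n = 8, Σ = 6106, M = 763.2500
Σ(x−M)² = 20639.500; s = √(20639.500/7) = 54.3001
CV = 54.3001 / 763.2500 = 0.07114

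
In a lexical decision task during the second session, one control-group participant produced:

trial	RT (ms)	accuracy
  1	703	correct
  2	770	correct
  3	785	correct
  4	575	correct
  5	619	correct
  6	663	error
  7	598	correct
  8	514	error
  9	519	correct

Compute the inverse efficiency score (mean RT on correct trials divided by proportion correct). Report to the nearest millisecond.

839 ms

Correct trials (n=7): 703, 770, 785, 575, 619, 598, 519
Mean correct RT = 4569/7 = 652.7143 ms
Proportion correct = 7/9
IES = 652.7143 / (7/9) = 839.204 ms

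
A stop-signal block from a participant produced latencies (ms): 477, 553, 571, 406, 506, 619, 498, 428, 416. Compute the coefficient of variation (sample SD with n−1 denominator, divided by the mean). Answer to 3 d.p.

n = 9, Σ = 4474, M = 497.1111
Σ(x−M)² = 43580.889; s = √(43580.889/8) = 73.8079
CV = 73.8079 / 497.1111 = 0.14847

0.148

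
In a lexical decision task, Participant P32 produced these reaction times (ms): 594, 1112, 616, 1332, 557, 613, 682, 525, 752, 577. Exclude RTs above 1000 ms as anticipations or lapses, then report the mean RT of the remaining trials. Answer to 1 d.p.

614.5 ms

Excluded: 1112, 1332
Retained (n=8): Σ = 4916
Mean = 4916/8 = 614.5000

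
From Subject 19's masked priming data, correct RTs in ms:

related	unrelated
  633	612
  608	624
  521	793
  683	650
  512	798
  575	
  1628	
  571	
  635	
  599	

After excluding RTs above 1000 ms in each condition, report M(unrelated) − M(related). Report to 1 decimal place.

102.4 ms

related: exclude 1628
M(related) = 5337/9 = 593.000
M(unrelated) = 3477/5 = 695.400
Difference = 695.400 − 593.000 = 102.400 ms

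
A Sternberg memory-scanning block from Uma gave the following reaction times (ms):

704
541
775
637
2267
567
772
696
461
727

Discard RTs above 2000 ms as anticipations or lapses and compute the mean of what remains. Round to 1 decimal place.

Excluded: 2267
Retained (n=9): Σ = 5880
Mean = 5880/9 = 653.3333

653.3 ms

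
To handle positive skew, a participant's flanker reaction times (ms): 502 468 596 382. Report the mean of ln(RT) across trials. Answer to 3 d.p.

ln(RT): 6.2186, 6.1485, 6.3902, 5.9454
Σ ln(RT) = 24.7027
Mean = 24.7027/4 = 6.17568

6.176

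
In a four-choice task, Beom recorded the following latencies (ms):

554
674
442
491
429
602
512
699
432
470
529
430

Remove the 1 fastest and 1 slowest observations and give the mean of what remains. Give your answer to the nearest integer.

Sorted: 429, 430, 432, 442, 470, 491, 512, 529, 554, 602, 674, 699
Drop lowest 1 (429) and highest 1 (699)
Remaining (n=10): Σ = 5136, mean = 5136/10 = 513.600

514 ms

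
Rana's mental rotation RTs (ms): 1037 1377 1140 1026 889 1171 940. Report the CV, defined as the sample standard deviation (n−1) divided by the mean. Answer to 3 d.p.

n = 7, Σ = 7580, M = 1082.8571
Σ(x−M)² = 160878.857; s = √(160878.857/6) = 163.7472
CV = 163.7472 / 1082.8571 = 0.15122

0.151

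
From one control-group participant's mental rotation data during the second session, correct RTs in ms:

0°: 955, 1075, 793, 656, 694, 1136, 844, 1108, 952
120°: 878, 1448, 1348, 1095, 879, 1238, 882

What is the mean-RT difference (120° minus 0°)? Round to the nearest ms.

197 ms

M(0°) = 8213/9 = 912.556
M(120°) = 7768/7 = 1109.714
Difference = 1109.714 − 912.556 = 197.159 ms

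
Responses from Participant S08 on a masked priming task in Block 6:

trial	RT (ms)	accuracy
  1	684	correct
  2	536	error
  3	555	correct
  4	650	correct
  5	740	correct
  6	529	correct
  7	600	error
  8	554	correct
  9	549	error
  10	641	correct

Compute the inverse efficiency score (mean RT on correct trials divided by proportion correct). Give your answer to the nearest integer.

888 ms

Correct trials (n=7): 684, 555, 650, 740, 529, 554, 641
Mean correct RT = 4353/7 = 621.8571 ms
Proportion correct = 7/10
IES = 621.8571 / (7/10) = 888.367 ms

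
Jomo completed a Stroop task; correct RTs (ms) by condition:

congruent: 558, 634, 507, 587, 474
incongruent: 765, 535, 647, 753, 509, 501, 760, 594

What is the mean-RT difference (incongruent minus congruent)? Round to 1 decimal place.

81.0 ms

M(congruent) = 2760/5 = 552.000
M(incongruent) = 5064/8 = 633.000
Difference = 633.000 − 552.000 = 81.000 ms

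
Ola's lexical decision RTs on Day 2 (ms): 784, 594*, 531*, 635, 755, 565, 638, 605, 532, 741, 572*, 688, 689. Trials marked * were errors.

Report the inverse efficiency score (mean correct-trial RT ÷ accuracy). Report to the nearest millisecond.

Correct trials (n=10): 784, 635, 755, 565, 638, 605, 532, 741, 688, 689
Mean correct RT = 6632/10 = 663.2000 ms
Proportion correct = 10/13
IES = 663.2000 / (10/13) = 862.160 ms

862 ms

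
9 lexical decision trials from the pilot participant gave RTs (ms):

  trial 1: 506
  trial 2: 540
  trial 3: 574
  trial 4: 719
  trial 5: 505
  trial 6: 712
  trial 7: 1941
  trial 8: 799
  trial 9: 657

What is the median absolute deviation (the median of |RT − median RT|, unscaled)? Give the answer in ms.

Sorted: 505, 506, 540, 574, 657, 712, 719, 799, 1941 → median = 657
|x − 657|: 151, 117, 83, 62, 152, 55, 1284, 142, 0
Sorted deviations: 0, 55, 62, 83, 117, 142, 151, 152, 1284 → MAD = 117

117 ms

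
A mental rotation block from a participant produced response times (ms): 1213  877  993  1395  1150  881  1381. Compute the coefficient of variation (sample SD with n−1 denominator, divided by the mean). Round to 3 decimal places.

0.193

n = 7, Σ = 7890, M = 1127.1429
Σ(x−M)² = 285236.857; s = √(285236.857/6) = 218.0355
CV = 218.0355 / 1127.1429 = 0.19344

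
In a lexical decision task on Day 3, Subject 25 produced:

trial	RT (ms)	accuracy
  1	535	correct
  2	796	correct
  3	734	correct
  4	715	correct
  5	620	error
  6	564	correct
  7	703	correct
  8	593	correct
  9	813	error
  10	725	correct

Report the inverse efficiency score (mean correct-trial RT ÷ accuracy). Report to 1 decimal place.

838.3 ms

Correct trials (n=8): 535, 796, 734, 715, 564, 703, 593, 725
Mean correct RT = 5365/8 = 670.6250 ms
Proportion correct = 8/10
IES = 670.6250 / (8/10) = 838.281 ms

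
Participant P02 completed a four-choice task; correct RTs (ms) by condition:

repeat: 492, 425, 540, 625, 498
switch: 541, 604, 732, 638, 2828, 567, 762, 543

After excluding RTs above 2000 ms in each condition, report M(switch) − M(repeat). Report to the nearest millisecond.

111 ms

switch: exclude 2828
M(repeat) = 2580/5 = 516.000
M(switch) = 4387/7 = 626.714
Difference = 626.714 − 516.000 = 110.714 ms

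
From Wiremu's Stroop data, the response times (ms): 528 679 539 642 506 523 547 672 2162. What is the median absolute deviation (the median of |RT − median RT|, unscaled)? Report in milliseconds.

Sorted: 506, 523, 528, 539, 547, 642, 672, 679, 2162 → median = 547
|x − 547|: 19, 132, 8, 95, 41, 24, 0, 125, 1615
Sorted deviations: 0, 8, 19, 24, 41, 95, 125, 132, 1615 → MAD = 41

41 ms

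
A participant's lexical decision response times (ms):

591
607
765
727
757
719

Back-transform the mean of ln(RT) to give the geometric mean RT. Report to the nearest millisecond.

ln(RT): 6.3818, 6.4085, 6.6399, 6.5889, 6.6294, 6.5779
Mean ln(RT) = 39.2264/6 = 6.53773
Geometric mean = exp(6.53773) = 690.72 ms

691 ms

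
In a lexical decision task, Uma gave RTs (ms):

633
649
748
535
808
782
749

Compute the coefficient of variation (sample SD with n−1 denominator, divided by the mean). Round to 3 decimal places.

0.140

n = 7, Σ = 4904, M = 700.5714
Σ(x−M)² = 57405.714; s = √(57405.714/6) = 97.8142
CV = 97.8142 / 700.5714 = 0.13962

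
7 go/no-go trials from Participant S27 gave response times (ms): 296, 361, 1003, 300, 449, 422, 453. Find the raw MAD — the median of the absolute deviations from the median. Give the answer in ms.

Sorted: 296, 300, 361, 422, 449, 453, 1003 → median = 422
|x − 422|: 126, 61, 581, 122, 27, 0, 31
Sorted deviations: 0, 27, 31, 61, 122, 126, 581 → MAD = 61

61 ms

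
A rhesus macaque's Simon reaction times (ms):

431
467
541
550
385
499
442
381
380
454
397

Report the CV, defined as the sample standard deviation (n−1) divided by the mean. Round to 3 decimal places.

n = 11, Σ = 4927, M = 447.9091
Σ(x−M)² = 38058.909; s = √(38058.909/10) = 61.6919
CV = 61.6919 / 447.9091 = 0.13773

0.138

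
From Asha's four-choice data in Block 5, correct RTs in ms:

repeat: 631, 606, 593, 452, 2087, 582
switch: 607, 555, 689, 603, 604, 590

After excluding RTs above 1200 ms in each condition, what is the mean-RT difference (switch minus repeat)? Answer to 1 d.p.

repeat: exclude 2087
M(repeat) = 2864/5 = 572.800
M(switch) = 3648/6 = 608.000
Difference = 608.000 − 572.800 = 35.200 ms

35.2 ms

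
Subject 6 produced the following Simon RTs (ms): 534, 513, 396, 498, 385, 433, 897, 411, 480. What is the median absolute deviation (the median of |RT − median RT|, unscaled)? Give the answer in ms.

54 ms

Sorted: 385, 396, 411, 433, 480, 498, 513, 534, 897 → median = 480
|x − 480|: 54, 33, 84, 18, 95, 47, 417, 69, 0
Sorted deviations: 0, 18, 33, 47, 54, 69, 84, 95, 417 → MAD = 54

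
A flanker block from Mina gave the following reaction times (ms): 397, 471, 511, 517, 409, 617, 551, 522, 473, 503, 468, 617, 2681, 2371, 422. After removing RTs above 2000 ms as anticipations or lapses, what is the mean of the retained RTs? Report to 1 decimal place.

Excluded: 2371, 2681
Retained (n=13): Σ = 6478
Mean = 6478/13 = 498.3077

498.3 ms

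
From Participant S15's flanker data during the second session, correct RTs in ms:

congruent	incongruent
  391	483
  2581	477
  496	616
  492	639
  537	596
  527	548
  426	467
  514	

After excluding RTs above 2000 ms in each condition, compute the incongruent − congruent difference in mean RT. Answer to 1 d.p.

63.3 ms

congruent: exclude 2581
M(congruent) = 3383/7 = 483.286
M(incongruent) = 3826/7 = 546.571
Difference = 546.571 − 483.286 = 63.286 ms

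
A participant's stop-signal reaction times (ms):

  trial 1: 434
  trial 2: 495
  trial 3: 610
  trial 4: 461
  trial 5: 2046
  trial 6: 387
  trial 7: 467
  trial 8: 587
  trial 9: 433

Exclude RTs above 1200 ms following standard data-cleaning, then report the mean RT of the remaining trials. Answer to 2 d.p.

484.25 ms

Excluded: 2046
Retained (n=8): Σ = 3874
Mean = 3874/8 = 484.2500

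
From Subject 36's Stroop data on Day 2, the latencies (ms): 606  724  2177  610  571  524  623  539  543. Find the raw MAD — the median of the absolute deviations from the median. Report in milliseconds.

63 ms

Sorted: 524, 539, 543, 571, 606, 610, 623, 724, 2177 → median = 606
|x − 606|: 0, 118, 1571, 4, 35, 82, 17, 67, 63
Sorted deviations: 0, 4, 17, 35, 63, 67, 82, 118, 1571 → MAD = 63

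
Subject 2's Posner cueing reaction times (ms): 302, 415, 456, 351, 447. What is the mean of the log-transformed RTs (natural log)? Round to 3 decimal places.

ln(RT): 5.7104, 6.0283, 6.1225, 5.8608, 6.1026
Σ ln(RT) = 29.8245
Mean = 29.8245/5 = 5.96491

5.965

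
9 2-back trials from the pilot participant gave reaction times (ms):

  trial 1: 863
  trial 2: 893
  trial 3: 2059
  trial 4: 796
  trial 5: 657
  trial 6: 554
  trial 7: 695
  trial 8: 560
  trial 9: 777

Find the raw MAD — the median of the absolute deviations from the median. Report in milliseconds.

Sorted: 554, 560, 657, 695, 777, 796, 863, 893, 2059 → median = 777
|x − 777|: 86, 116, 1282, 19, 120, 223, 82, 217, 0
Sorted deviations: 0, 19, 82, 86, 116, 120, 217, 223, 1282 → MAD = 116

116 ms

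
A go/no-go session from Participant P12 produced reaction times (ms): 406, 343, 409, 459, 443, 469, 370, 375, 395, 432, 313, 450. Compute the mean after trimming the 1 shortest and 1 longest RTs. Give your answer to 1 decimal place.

Sorted: 313, 343, 370, 375, 395, 406, 409, 432, 443, 450, 459, 469
Drop lowest 1 (313) and highest 1 (469)
Remaining (n=10): Σ = 4082, mean = 4082/10 = 408.200

408.2 ms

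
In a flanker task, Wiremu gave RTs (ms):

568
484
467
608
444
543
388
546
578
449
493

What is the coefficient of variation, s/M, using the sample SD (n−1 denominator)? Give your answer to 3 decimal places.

0.133

n = 11, Σ = 5568, M = 506.1818
Σ(x−M)² = 45591.636; s = √(45591.636/10) = 67.5216
CV = 67.5216 / 506.1818 = 0.13339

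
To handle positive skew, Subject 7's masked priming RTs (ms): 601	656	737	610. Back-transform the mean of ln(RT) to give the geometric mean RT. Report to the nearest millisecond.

ln(RT): 6.3986, 6.4862, 6.6026, 6.4135
Mean ln(RT) = 25.9008/4 = 6.47520
Geometric mean = exp(6.47520) = 648.85 ms

649 ms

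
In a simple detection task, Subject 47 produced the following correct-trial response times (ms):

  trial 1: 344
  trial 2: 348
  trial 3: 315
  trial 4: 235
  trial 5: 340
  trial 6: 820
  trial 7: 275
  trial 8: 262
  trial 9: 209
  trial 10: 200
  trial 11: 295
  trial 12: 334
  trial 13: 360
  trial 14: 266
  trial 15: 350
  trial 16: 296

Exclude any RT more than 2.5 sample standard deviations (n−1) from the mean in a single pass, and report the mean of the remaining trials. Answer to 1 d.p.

n = 16, ΣRT = 5249, M = 328.062
Σ(x−M)² = 296892.94; s = √(296892.94/15) = 140.687
Cutoffs: 328.062 ± 2.5·140.687 → [-23.7, 679.8]
Outside: 820 → excluded.
Retained (n=15): Σ = 4429, mean = 4429/15 = 295.267

295.3 ms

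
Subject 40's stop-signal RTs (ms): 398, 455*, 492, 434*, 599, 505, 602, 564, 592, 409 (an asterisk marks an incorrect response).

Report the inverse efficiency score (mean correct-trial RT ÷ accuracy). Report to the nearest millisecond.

650 ms

Correct trials (n=8): 398, 492, 599, 505, 602, 564, 592, 409
Mean correct RT = 4161/8 = 520.1250 ms
Proportion correct = 8/10
IES = 520.1250 / (8/10) = 650.156 ms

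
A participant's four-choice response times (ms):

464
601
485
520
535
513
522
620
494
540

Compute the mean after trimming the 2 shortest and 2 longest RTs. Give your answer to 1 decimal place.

Sorted: 464, 485, 494, 513, 520, 522, 535, 540, 601, 620
Drop lowest 2 (464, 485) and highest 2 (601, 620)
Remaining (n=6): Σ = 3124, mean = 3124/6 = 520.667

520.7 ms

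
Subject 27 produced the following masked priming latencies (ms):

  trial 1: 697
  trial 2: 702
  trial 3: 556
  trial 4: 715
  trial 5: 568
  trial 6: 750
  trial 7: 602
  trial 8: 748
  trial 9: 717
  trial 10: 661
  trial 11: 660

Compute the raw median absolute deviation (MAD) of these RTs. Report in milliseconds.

Sorted: 556, 568, 602, 660, 661, 697, 702, 715, 717, 748, 750 → median = 697
|x − 697|: 0, 5, 141, 18, 129, 53, 95, 51, 20, 36, 37
Sorted deviations: 0, 5, 18, 20, 36, 37, 51, 53, 95, 129, 141 → MAD = 37

37 ms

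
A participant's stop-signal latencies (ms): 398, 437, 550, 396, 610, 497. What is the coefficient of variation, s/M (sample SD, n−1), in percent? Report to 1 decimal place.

n = 6, Σ = 2888, M = 481.3333
Σ(x−M)² = 37707.333; s = √(37707.333/5) = 86.8416
CV = 86.8416 / 481.3333 = 0.18042 = 18.042%

18.0%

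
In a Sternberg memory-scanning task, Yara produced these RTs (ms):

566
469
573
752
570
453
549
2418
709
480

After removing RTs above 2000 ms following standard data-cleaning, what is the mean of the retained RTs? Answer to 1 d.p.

Excluded: 2418
Retained (n=9): Σ = 5121
Mean = 5121/9 = 569.0000

569.0 ms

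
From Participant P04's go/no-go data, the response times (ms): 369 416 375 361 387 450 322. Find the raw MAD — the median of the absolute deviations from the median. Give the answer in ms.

Sorted: 322, 361, 369, 375, 387, 416, 450 → median = 375
|x − 375|: 6, 41, 0, 14, 12, 75, 53
Sorted deviations: 0, 6, 12, 14, 41, 53, 75 → MAD = 14

14 ms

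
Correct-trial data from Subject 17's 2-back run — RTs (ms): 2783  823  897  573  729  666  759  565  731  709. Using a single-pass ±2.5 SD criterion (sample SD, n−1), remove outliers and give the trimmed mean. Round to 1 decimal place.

n = 10, ΣRT = 9235, M = 923.500
Σ(x−M)² = 3934178.50; s = √(3934178.50/9) = 661.159
Cutoffs: 923.500 ± 2.5·661.159 → [-729.4, 2576.4]
Outside: 2783 → excluded.
Retained (n=9): Σ = 6452, mean = 6452/9 = 716.889

716.9 ms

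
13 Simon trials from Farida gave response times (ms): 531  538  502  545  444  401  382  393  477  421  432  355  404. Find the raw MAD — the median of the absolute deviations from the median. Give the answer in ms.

45 ms

Sorted: 355, 382, 393, 401, 404, 421, 432, 444, 477, 502, 531, 538, 545 → median = 432
|x − 432|: 99, 106, 70, 113, 12, 31, 50, 39, 45, 11, 0, 77, 28
Sorted deviations: 0, 11, 12, 28, 31, 39, 45, 50, 70, 77, 99, 106, 113 → MAD = 45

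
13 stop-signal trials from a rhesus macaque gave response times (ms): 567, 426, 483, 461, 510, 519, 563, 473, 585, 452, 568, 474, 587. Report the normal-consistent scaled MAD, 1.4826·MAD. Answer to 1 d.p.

78.6 ms

Sorted: 426, 452, 461, 473, 474, 483, 510, 519, 563, 567, 568, 585, 587 → median = 510
|x − 510| sorted: 0, 9, 27, 36, 37, 49, 53, 57, 58, 58, 75, 77, 84 → MAD = 53
Robust SD ≈ 1.4826 × 53 = 78.578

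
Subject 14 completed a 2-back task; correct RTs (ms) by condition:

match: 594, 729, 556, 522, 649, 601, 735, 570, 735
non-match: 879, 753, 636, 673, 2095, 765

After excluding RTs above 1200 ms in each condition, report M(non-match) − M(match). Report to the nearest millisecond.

109 ms

non-match: exclude 2095
M(match) = 5691/9 = 632.333
M(non-match) = 3706/5 = 741.200
Difference = 741.200 − 632.333 = 108.867 ms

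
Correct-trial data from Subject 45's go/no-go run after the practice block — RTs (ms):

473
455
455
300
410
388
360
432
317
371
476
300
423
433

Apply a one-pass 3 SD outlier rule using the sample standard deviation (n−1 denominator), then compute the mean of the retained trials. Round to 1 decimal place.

n = 14, ΣRT = 5593, M = 399.500
Σ(x−M)² = 49367.50; s = √(49367.50/13) = 61.624
Cutoffs: 399.500 ± 3·61.624 → [214.6, 584.4]
No RTs fall outside the cutoffs; all 14 retained. Mean = 5593/14 = 399.500

399.5 ms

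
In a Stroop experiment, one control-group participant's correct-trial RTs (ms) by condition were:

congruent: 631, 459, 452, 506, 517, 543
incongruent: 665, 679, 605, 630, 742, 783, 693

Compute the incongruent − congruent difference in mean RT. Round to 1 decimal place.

167.3 ms

M(congruent) = 3108/6 = 518.000
M(incongruent) = 4797/7 = 685.286
Difference = 685.286 − 518.000 = 167.286 ms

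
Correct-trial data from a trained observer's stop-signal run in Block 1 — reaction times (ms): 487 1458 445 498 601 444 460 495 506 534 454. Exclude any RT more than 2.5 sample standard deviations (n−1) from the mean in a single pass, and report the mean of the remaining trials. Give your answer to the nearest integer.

492 ms

n = 11, ΣRT = 6382, M = 580.182
Σ(x−M)² = 868511.64; s = √(868511.64/10) = 294.705
Cutoffs: 580.182 ± 2.5·294.705 → [-156.6, 1316.9]
Outside: 1458 → excluded.
Retained (n=10): Σ = 4924, mean = 4924/10 = 492.400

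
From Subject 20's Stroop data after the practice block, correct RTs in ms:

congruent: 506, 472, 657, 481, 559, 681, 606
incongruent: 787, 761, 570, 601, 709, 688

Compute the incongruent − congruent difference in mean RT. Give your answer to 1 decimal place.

120.0 ms

M(congruent) = 3962/7 = 566.000
M(incongruent) = 4116/6 = 686.000
Difference = 686.000 − 566.000 = 120.000 ms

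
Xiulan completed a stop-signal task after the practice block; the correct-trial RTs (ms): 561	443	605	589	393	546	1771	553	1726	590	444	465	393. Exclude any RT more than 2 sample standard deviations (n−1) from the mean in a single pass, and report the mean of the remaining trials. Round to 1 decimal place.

n = 13, ΣRT = 9079, M = 698.385
Σ(x−M)² = 2673083.08; s = √(2673083.08/12) = 471.971
Cutoffs: 698.385 ± 2·471.971 → [-245.6, 1642.3]
Outside: 1726, 1771 → excluded.
Retained (n=11): Σ = 5582, mean = 5582/11 = 507.455

507.5 ms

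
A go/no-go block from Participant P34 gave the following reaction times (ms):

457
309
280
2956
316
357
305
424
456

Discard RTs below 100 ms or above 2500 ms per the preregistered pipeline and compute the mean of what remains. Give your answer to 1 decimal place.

Excluded: 2956
Retained (n=8): Σ = 2904
Mean = 2904/8 = 363.0000

363.0 ms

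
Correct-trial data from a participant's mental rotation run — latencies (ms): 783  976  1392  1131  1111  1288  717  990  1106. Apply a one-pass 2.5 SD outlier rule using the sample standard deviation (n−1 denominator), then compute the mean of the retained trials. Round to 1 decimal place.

n = 9, ΣRT = 9494, M = 1054.889
Σ(x−M)² = 378064.89; s = √(378064.89/8) = 217.389
Cutoffs: 1054.889 ± 2.5·217.389 → [511.4, 1598.4]
No RTs fall outside the cutoffs; all 9 retained. Mean = 9494/9 = 1054.889

1054.9 ms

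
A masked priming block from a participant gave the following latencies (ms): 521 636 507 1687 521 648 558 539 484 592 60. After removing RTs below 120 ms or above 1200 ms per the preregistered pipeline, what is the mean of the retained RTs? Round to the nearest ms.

Excluded: 60, 1687
Retained (n=9): Σ = 5006
Mean = 5006/9 = 556.2222

556 ms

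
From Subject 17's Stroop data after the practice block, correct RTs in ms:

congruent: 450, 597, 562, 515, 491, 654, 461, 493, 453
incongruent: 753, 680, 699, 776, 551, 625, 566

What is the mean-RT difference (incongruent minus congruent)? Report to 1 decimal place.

M(congruent) = 4676/9 = 519.556
M(incongruent) = 4650/7 = 664.286
Difference = 664.286 − 519.556 = 144.730 ms

144.7 ms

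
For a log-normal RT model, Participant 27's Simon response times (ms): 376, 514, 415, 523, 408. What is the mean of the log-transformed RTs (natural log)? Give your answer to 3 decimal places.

ln(RT): 5.9296, 6.2422, 6.0283, 6.2596, 6.0113
Σ ln(RT) = 30.4709
Mean = 30.4709/5 = 6.09419

6.094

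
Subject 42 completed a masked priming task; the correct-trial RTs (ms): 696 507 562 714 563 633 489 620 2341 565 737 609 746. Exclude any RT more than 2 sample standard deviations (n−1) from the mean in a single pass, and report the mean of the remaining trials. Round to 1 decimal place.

n = 13, ΣRT = 9782, M = 752.462
Σ(x−M)² = 2817777.23; s = √(2817777.23/12) = 484.577
Cutoffs: 752.462 ± 2·484.577 → [-216.7, 1721.6]
Outside: 2341 → excluded.
Retained (n=12): Σ = 7441, mean = 7441/12 = 620.083

620.1 ms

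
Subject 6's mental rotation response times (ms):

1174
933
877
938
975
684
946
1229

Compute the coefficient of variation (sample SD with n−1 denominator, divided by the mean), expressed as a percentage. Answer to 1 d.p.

17.5%

n = 8, Σ = 7756, M = 969.5000
Σ(x−M)² = 202134.000; s = √(202134.000/7) = 169.9302
CV = 169.9302 / 969.5000 = 0.17528 = 17.528%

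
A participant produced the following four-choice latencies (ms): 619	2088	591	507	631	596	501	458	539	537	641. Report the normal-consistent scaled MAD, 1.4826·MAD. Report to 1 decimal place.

Sorted: 458, 501, 507, 537, 539, 591, 596, 619, 631, 641, 2088 → median = 591
|x − 591| sorted: 0, 5, 28, 40, 50, 52, 54, 84, 90, 133, 1497 → MAD = 52
Robust SD ≈ 1.4826 × 52 = 77.095

77.1 ms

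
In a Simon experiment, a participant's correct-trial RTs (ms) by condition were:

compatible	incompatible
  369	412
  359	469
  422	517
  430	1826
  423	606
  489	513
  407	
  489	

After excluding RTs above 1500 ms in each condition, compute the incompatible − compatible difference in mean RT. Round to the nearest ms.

incompatible: exclude 1826
M(compatible) = 3388/8 = 423.500
M(incompatible) = 2517/5 = 503.400
Difference = 503.400 − 423.500 = 79.900 ms

80 ms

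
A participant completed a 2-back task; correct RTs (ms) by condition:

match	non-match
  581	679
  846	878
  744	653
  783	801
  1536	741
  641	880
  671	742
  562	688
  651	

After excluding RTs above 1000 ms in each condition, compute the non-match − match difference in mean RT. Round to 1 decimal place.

72.9 ms

match: exclude 1536
M(match) = 5479/8 = 684.875
M(non-match) = 6062/8 = 757.750
Difference = 757.750 − 684.875 = 72.875 ms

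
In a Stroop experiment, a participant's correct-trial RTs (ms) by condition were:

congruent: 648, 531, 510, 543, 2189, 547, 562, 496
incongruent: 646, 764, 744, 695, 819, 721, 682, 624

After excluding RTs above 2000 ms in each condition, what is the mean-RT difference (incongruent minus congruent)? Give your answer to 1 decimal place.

163.7 ms

congruent: exclude 2189
M(congruent) = 3837/7 = 548.143
M(incongruent) = 5695/8 = 711.875
Difference = 711.875 − 548.143 = 163.732 ms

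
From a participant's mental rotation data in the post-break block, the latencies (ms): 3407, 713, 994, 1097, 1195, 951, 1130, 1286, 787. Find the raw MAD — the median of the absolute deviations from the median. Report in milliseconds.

146 ms

Sorted: 713, 787, 951, 994, 1097, 1130, 1195, 1286, 3407 → median = 1097
|x − 1097|: 2310, 384, 103, 0, 98, 146, 33, 189, 310
Sorted deviations: 0, 33, 98, 103, 146, 189, 310, 384, 2310 → MAD = 146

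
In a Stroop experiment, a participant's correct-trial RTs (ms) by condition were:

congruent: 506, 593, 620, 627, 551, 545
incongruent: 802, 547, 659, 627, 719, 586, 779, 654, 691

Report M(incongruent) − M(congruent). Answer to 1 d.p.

M(congruent) = 3442/6 = 573.667
M(incongruent) = 6064/9 = 673.778
Difference = 673.778 − 573.667 = 100.111 ms

100.1 ms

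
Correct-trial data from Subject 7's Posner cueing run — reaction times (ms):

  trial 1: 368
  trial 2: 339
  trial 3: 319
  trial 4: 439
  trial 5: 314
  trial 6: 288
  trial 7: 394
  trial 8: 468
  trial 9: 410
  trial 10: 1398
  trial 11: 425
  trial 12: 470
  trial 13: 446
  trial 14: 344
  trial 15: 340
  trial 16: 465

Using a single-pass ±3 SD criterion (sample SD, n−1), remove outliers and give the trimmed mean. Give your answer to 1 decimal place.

388.6 ms

n = 16, ΣRT = 7227, M = 451.688
Σ(x−M)² = 1009387.44; s = √(1009387.44/15) = 259.408
Cutoffs: 451.688 ± 3·259.408 → [-326.5, 1229.9]
Outside: 1398 → excluded.
Retained (n=15): Σ = 5829, mean = 5829/15 = 388.600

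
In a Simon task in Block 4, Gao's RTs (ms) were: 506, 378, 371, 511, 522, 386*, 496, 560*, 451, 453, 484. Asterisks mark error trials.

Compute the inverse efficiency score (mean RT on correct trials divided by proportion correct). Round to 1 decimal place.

566.6 ms

Correct trials (n=9): 506, 378, 371, 511, 522, 496, 451, 453, 484
Mean correct RT = 4172/9 = 463.5556 ms
Proportion correct = 9/11
IES = 463.5556 / (9/11) = 566.568 ms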